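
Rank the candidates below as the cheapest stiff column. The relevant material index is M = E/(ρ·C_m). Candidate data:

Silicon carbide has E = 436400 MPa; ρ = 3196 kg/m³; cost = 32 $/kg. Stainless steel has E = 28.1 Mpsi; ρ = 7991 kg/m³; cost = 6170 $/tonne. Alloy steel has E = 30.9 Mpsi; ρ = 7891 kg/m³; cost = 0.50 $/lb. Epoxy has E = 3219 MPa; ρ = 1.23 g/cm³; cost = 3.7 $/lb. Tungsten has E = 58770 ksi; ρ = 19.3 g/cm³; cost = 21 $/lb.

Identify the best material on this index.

alloy steel

In SI units:
  silicon carbide: E = 436.4 GPa, ρ = 3196 kg/m³, cost = 32.00 $/kg
  stainless steel: E = 193.7 GPa, ρ = 7991 kg/m³, cost = 6.170 $/kg
  alloy steel: E = 213.0 GPa, ρ = 7891 kg/m³, cost = 1.102 $/kg
  epoxy: E = 3.219 GPa, ρ = 1230 kg/m³, cost = 8.157 $/kg
  tungsten: E = 405.2 GPa, ρ = 19300 kg/m³, cost = 46.30 $/kg
  alloy steel: M = 24.5 MN·m per $
  silicon carbide: M = 4.27 MN·m per $
  stainless steel: M = 3.93 MN·m per $
  tungsten: M = 0.453 MN·m per $
  epoxy: M = 0.321 MN·m per $
The maximum is for alloy steel.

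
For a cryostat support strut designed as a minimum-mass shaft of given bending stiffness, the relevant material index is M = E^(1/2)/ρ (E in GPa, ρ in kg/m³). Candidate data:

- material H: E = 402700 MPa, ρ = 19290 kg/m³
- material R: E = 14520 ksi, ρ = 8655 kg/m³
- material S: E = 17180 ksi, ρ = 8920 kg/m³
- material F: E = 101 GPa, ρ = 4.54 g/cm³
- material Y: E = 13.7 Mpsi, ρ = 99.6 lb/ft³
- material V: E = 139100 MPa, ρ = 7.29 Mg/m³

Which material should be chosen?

material Y

Convert each candidate to consistent units, then evaluate M:
  material H: E = 402.7 GPa, ρ = 19290 kg/m³
  material R: E = 100.1 GPa, ρ = 8655 kg/m³
  material S: E = 118.5 GPa, ρ = 8920 kg/m³
  material F: E = 101.0 GPa, ρ = 4540 kg/m³
  material Y: E = 94.46 GPa, ρ = 1595 kg/m³
  material V: E = 139.1 GPa, ρ = 7290 kg/m³
  material Y: M = 6.09×10⁻³
  material F: M = 2.21×10⁻³
  material V: M = 1.62×10⁻³
  material S: M = 1.22×10⁻³
  material R: M = 1.16×10⁻³
  material H: M = 1.04×10⁻³
Highest index: material Y.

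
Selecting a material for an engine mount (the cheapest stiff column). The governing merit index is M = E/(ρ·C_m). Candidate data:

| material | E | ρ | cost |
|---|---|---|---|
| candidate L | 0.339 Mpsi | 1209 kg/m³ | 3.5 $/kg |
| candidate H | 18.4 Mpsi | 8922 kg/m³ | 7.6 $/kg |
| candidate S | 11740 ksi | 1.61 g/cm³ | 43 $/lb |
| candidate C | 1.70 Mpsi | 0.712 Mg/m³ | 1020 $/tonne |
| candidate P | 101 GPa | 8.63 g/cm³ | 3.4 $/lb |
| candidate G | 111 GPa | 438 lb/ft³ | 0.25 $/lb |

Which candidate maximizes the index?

After converting to SI:
  candidate L: E = 2.337 GPa, ρ = 1209 kg/m³, cost = 3.500 $/kg
  candidate H: E = 126.9 GPa, ρ = 8922 kg/m³, cost = 7.600 $/kg
  candidate S: E = 80.94 GPa, ρ = 1610 kg/m³, cost = 94.80 $/kg
  candidate C: E = 11.72 GPa, ρ = 712.0 kg/m³, cost = 1.020 $/kg
  candidate P: E = 101.0 GPa, ρ = 8630 kg/m³, cost = 7.496 $/kg
  candidate G: E = 111.0 GPa, ρ = 7016 kg/m³, cost = 0.5511 $/kg
  candidate G: M = 28.7 MN·m per $
  candidate C: M = 16.1 MN·m per $
  candidate H: M = 1.87 MN·m per $
  candidate P: M = 1.56 MN·m per $
  candidate L: M = 0.552 MN·m per $
  candidate S: M = 0.530 MN·m per $
Candidate G has the largest M.

candidate G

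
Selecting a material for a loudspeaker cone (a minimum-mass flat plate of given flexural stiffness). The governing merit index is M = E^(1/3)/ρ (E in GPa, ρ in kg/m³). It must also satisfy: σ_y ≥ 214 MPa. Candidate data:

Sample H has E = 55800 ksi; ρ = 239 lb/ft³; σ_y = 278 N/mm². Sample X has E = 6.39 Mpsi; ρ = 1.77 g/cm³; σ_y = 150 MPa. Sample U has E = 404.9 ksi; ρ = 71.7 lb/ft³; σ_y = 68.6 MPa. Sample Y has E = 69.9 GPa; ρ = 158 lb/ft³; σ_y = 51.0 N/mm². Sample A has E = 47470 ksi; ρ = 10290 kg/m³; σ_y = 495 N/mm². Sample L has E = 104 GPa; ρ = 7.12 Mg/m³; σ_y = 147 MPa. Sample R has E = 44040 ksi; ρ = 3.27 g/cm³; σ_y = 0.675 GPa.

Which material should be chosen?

Screen on constraints: σ_y ≥ 214 MPa. Survivors: sample H, sample A, sample R.
Convert each candidate to consistent units, then evaluate M:
  sample H: E = 384.7 GPa, ρ = 3828 kg/m³
  sample A: E = 327.3 GPa, ρ = 10290 kg/m³
  sample R: E = 303.6 GPa, ρ = 3270 kg/m³
  sample R: M = 2.06×10⁻³
  sample H: M = 1.90×10⁻³
  sample A: M = 0.670×10⁻³
Sample R ranks first.

sample R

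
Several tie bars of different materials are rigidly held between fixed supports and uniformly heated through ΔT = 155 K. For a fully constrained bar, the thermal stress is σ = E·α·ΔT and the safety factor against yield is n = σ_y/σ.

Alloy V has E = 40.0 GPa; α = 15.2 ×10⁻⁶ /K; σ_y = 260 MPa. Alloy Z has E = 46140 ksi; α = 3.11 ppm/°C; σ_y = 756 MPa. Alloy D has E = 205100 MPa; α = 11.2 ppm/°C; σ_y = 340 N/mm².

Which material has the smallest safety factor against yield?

With everything in SI (GPa, ×10⁻⁶/K, MPa):
  alloy V: E = 40.00, α = 15.2, σ_y = 260.0 → σ = 94.2 MPa, n = 2.76
  alloy Z: E = 318.1, α = 3.11, σ_y = 756.0 → σ = 153 MPa, n = 4.93
  alloy D: E = 205.1, α = 11.2, σ_y = 340.0 → σ = 356 MPa, n = 0.955
Smallest n: alloy D with n = 0.955.

alloy D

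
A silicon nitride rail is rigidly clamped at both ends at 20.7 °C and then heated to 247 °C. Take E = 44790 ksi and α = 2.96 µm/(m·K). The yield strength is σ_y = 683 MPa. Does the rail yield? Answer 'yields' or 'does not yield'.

does not yield

E = 44790 ksi = 308.8 GPa.
ΔT = 226.3 K. Constrained thermal stress σ = E·α·ΔT = 308.8×10³ MPa × 2.96×10⁻⁶ × 226.3 = 207 MPa (compressive).
Compare to σ_y = 683 MPa: σ < σ_y, so it does not yield.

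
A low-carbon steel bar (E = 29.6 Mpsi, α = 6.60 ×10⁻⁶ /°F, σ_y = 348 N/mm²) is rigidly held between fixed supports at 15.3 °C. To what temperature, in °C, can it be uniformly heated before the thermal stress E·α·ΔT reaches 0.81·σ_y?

E = 29.6 Mpsi = 204.1 GPa.
α = 6.60×10⁻⁶/°F × 9/5 = 11.9×10⁻⁶/K.
σ_y = 348 N/mm² = 348.0 MPa.
E·α·ΔT = 281.9 MPa ⇒ ΔT = 281.9 / (204.1×10³ × 11.9×10⁻⁶) = 116.3 K.
T = 15.3 + 116.3 = 131.6 °C.

132 °C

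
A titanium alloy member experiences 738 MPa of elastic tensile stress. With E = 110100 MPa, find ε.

E = 110100 MPa = 110.1 GPa = 110100 MPa.
ε = σ/E = 738 / 110100 = 6.70×10⁻³.

6.70×10⁻³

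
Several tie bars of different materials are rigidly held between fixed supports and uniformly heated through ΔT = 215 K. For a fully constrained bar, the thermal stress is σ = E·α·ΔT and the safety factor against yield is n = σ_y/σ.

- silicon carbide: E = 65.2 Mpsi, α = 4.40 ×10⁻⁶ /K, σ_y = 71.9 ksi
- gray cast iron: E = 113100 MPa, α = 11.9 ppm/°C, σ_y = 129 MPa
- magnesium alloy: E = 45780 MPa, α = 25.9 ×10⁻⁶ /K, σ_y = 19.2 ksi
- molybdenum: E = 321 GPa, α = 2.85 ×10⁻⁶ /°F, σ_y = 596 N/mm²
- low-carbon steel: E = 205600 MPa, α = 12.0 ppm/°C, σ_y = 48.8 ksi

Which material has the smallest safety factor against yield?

Per material, after unit conversion:
  silicon carbide: E = 449.5, α = 4.40, σ_y = 495.7 → σ = 425 MPa, n = 1.17
  gray cast iron: E = 113.1, α = 11.9, σ_y = 129.0 → σ = 289 MPa, n = 0.446
  magnesium alloy: E = 45.78, α = 25.9, σ_y = 132.4 → σ = 255 MPa, n = 0.519
  molybdenum: E = 321.0, α = 5.13, σ_y = 596.0 → σ = 354 MPa, n = 1.68
  low-carbon steel: E = 205.6, α = 12.0, σ_y = 336.5 → σ = 530 MPa, n = 0.634
Smallest n: gray cast iron with n = 0.446.

gray cast iron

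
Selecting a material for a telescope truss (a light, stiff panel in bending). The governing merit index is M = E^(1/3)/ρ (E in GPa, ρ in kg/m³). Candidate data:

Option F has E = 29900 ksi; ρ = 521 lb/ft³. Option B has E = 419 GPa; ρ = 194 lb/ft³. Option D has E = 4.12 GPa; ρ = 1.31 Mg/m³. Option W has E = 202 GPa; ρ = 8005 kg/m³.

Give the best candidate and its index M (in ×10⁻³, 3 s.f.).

option B, M = 2.41×10⁻³

Putting every candidate on a common basis:
  option F: E = 206.2 GPa, ρ = 8346 kg/m³
  option B: E = 419.0 GPa, ρ = 3108 kg/m³
  option D: E = 4.120 GPa, ρ = 1310 kg/m³
  option W: E = 202.0 GPa, ρ = 8005 kg/m³
  option B: M = 2.41×10⁻³
  option D: M = 1.22×10⁻³
  option W: M = 0.733×10⁻³
  option F: M = 0.708×10⁻³
The maximum is for option B.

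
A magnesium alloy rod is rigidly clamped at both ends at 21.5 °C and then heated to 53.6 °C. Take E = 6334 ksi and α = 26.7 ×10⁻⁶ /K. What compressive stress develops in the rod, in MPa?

E = 6334 ksi = 43.67 GPa.
ΔT = 32.10 K. Constrained thermal stress σ = E·α·ΔT = 43.67×10³ MPa × 26.7×10⁻⁶ × 32.10 = 37.4 MPa (compressive).

37.4 MPa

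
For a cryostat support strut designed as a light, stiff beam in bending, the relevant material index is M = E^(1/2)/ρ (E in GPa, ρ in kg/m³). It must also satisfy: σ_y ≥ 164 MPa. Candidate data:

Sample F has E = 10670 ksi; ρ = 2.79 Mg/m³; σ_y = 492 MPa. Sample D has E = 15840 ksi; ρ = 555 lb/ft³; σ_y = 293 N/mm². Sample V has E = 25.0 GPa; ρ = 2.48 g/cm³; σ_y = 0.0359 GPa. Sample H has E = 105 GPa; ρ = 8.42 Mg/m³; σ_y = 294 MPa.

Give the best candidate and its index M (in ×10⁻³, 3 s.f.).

Screen on constraints: σ_y ≥ 164 MPa. Survivors: sample F, sample D, sample H.
Convert each candidate to consistent units, then evaluate M:
  sample F: E = 73.57 GPa, ρ = 2790 kg/m³
  sample D: E = 109.2 GPa, ρ = 8890 kg/m³
  sample H: E = 105.0 GPa, ρ = 8420 kg/m³
  sample F: M = 3.07×10⁻³
  sample H: M = 1.22×10⁻³
  sample D: M = 1.18×10⁻³
Highest index: sample F.

sample F, M = 3.07×10⁻³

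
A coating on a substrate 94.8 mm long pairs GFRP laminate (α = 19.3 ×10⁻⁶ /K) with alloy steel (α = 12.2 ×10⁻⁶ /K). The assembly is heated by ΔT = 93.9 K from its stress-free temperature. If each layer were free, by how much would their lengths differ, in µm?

Δα = |19.3 − 12.2|×10⁻⁶/K = 7.10×10⁻⁶/K.
ΔL_mismatch = Δα·L·ΔT = 7.10×10⁻⁶ × 94.8 mm × 93.9 K = 63.2 µm.

63.2 µm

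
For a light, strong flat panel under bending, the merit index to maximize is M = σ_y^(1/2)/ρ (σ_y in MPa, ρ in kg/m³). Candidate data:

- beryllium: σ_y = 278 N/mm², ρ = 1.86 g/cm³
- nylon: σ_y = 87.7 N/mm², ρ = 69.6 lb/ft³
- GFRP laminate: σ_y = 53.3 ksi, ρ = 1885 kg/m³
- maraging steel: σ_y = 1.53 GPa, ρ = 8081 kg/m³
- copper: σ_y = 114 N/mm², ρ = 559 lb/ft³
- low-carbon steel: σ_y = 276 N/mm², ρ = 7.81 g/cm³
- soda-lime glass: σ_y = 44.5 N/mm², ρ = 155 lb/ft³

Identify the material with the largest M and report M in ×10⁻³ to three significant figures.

GFRP laminate, M = 10.2×10⁻³

Normalizing units and computing the index:
  beryllium: σ_y = 278.0 MPa, ρ = 1860 kg/m³
  nylon: σ_y = 87.70 MPa, ρ = 1115 kg/m³
  GFRP laminate: σ_y = 367.5 MPa, ρ = 1885 kg/m³
  maraging steel: σ_y = 1530 MPa, ρ = 8081 kg/m³
  copper: σ_y = 114.0 MPa, ρ = 8954 kg/m³
  low-carbon steel: σ_y = 276.0 MPa, ρ = 7810 kg/m³
  soda-lime glass: σ_y = 44.50 MPa, ρ = 2483 kg/m³
  GFRP laminate: M = 10.2×10⁻³
  beryllium: M = 8.96×10⁻³
  nylon: M = 8.40×10⁻³
  maraging steel: M = 4.84×10⁻³
  soda-lime glass: M = 2.69×10⁻³
  low-carbon steel: M = 2.13×10⁻³
  copper: M = 1.19×10⁻³
GFRP laminate ranks first.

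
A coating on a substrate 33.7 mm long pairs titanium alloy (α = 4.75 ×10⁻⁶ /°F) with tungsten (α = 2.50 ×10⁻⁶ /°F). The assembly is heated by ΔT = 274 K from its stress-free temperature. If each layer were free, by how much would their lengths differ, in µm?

titanium alloy: α = 4.75×10⁻⁶/°F × 9/5 = 8.55×10⁻⁶/K.
tungsten: α = 2.50×10⁻⁶/°F × 9/5 = 4.50×10⁻⁶/K.
Δα = |8.55 − 4.50|×10⁻⁶/K = 4.05×10⁻⁶/K.
ΔL_mismatch = Δα·L·ΔT = 4.05×10⁻⁶ × 33.7 mm × 274.0 K = 37.4 µm.

37.4 µm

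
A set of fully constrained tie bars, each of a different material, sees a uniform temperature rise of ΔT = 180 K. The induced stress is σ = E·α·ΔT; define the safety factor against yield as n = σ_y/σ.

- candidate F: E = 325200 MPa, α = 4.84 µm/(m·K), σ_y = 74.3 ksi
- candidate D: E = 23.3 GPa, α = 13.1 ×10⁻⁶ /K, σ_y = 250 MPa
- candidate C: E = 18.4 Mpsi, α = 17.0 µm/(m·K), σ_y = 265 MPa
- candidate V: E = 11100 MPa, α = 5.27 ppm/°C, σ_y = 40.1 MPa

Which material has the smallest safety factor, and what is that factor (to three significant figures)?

Per material, after unit conversion:
  candidate F: E = 325.2, α = 4.84, σ_y = 512.3 → σ = 283 MPa, n = 1.81
  candidate D: E = 23.30, α = 13.1, σ_y = 250.0 → σ = 54.9 MPa, n = 4.55
  candidate C: E = 126.9, α = 17.0, σ_y = 265.0 → σ = 388 MPa, n = 0.683
  candidate V: E = 11.10, α = 5.27, σ_y = 40.10 → σ = 10.5 MPa, n = 3.81
The minimum is candidate C at n = 0.683.

candidate C, n = 0.683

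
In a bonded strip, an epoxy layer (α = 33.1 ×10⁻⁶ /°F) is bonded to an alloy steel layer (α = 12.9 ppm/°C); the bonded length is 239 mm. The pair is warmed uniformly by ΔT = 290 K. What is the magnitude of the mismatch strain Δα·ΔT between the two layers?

epoxy: α = 33.1×10⁻⁶/°F × 9/5 = 59.6×10⁻⁶/K.
Δα = |59.6 − 12.9|×10⁻⁶/K = 46.7×10⁻⁶/K.
Mismatch strain = Δα·ΔT = 46.7×10⁻⁶ × 290.0 = 0.0135.

0.0135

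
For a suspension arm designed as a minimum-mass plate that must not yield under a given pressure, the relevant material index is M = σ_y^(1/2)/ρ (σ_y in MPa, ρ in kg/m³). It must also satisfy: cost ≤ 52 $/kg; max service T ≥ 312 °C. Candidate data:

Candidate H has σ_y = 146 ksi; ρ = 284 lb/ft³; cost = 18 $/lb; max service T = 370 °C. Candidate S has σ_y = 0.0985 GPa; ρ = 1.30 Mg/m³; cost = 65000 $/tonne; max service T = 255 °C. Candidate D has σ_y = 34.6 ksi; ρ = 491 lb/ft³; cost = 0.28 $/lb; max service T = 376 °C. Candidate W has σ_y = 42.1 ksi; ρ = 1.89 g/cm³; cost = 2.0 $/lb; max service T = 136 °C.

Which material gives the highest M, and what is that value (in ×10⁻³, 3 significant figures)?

Screen on constraints: cost ≤ 52 $/kg; max service T ≥ 312 °C. Survivors: candidate H, candidate D.
After converting to SI:
  candidate H: σ_y = 1007 MPa, ρ = 4549 kg/m³
  candidate D: σ_y = 238.6 MPa, ρ = 7865 kg/m³
  candidate H: M = 6.97×10⁻³
  candidate D: M = 1.96×10⁻³
Candidate H ranks first.

candidate H, M = 6.97×10⁻³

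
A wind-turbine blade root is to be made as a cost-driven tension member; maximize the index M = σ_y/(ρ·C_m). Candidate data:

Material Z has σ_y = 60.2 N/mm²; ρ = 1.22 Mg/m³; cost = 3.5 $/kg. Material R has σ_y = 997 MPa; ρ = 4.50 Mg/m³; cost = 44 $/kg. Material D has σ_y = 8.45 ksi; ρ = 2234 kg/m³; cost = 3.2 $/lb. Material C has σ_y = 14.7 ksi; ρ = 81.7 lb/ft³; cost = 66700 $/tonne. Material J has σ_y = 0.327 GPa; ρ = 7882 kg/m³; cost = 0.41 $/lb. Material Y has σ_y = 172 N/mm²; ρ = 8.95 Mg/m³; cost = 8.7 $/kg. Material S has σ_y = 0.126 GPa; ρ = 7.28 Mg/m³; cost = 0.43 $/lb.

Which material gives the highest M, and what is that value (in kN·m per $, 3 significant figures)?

Normalizing units and computing the index:
  material Z: σ_y = 60.20 MPa, ρ = 1220 kg/m³, cost = 3.500 $/kg
  material R: σ_y = 997.0 MPa, ρ = 4500 kg/m³, cost = 44.00 $/kg
  material D: σ_y = 58.26 MPa, ρ = 2234 kg/m³, cost = 7.055 $/kg
  material C: σ_y = 101.4 MPa, ρ = 1309 kg/m³, cost = 66.70 $/kg
  material J: σ_y = 327.0 MPa, ρ = 7882 kg/m³, cost = 0.9039 $/kg
  material Y: σ_y = 172.0 MPa, ρ = 8950 kg/m³, cost = 8.700 $/kg
  material S: σ_y = 126.0 MPa, ρ = 7280 kg/m³, cost = 0.9480 $/kg
  material J: M = 45.9 kN·m per $
  material S: M = 18.3 kN·m per $
  material Z: M = 14.1 kN·m per $
  material R: M = 5.04 kN·m per $
  material D: M = 3.70 kN·m per $
  material Y: M = 2.21 kN·m per $
  material C: M = 1.16 kN·m per $
Material J ranks first.

material J, M = 45.9 kN·m per $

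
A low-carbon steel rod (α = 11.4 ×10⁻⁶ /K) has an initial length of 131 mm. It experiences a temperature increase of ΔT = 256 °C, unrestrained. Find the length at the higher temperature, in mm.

ΔL = α·L₀·ΔT = 11.4×10⁻⁶ × 131 mm × 256.0 K = 0.382 mm.
L = L₀ + ΔL = 131 + 0.382 = 131.38 mm.

131.38 mm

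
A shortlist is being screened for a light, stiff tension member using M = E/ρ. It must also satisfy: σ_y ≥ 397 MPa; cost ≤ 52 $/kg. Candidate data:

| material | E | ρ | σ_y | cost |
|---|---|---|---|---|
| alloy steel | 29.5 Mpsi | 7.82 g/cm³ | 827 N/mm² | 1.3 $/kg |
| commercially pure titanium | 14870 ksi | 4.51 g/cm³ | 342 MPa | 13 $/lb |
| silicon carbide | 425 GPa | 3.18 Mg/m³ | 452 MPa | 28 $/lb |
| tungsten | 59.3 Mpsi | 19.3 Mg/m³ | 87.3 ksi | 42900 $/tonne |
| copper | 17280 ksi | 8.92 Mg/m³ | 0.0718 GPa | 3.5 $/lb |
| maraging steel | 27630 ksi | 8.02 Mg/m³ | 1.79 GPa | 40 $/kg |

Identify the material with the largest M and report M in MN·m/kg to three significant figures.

alloy steel, M = 26.0 MN·m/kg

Screen on constraints: σ_y ≥ 397 MPa; cost ≤ 52 $/kg. Survivors: alloy steel, tungsten, maraging steel.
Putting every candidate on a common basis:
  alloy steel: E = 203.4 GPa, ρ = 7820 kg/m³
  tungsten: E = 408.9 GPa, ρ = 19300 kg/m³
  maraging steel: E = 190.5 GPa, ρ = 8020 kg/m³
  alloy steel: M = 26.0 MN·m/kg
  maraging steel: M = 23.8 MN·m/kg
  tungsten: M = 21.2 MN·m/kg
Alloy steel has the largest M.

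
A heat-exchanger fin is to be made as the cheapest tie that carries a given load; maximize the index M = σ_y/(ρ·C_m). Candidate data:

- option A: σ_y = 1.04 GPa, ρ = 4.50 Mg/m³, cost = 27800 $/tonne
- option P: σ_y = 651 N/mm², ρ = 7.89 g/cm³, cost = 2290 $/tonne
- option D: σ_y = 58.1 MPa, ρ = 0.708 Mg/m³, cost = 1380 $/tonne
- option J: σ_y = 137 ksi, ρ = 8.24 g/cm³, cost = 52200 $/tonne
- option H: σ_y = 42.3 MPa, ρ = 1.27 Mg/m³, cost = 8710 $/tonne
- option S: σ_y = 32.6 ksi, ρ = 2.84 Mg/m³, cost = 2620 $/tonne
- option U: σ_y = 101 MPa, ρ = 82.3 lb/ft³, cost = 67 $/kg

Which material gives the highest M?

option D

Putting every candidate on a common basis:
  option A: σ_y = 1040 MPa, ρ = 4500 kg/m³, cost = 27.80 $/kg
  option P: σ_y = 651.0 MPa, ρ = 7890 kg/m³, cost = 2.290 $/kg
  option D: σ_y = 58.10 MPa, ρ = 708.0 kg/m³, cost = 1.380 $/kg
  option J: σ_y = 944.6 MPa, ρ = 8240 kg/m³, cost = 52.20 $/kg
  option H: σ_y = 42.30 MPa, ρ = 1270 kg/m³, cost = 8.710 $/kg
  option S: σ_y = 224.8 MPa, ρ = 2840 kg/m³, cost = 2.620 $/kg
  option U: σ_y = 101.0 MPa, ρ = 1318 kg/m³, cost = 67.00 $/kg
  option D: M = 59.5 kN·m per $
  option P: M = 36.0 kN·m per $
  option S: M = 30.2 kN·m per $
  option A: M = 8.31 kN·m per $
  option H: M = 3.82 kN·m per $
  option J: M = 2.20 kN·m per $
  option U: M = 1.14 kN·m per $
Option D has the largest M.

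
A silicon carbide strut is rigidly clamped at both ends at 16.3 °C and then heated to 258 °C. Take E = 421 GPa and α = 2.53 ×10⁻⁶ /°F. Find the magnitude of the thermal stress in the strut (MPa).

α = 2.53×10⁻⁶/°F × 9/5 = 4.55×10⁻⁶/K.
ΔT = 241.7 K. Constrained thermal stress σ = E·α·ΔT = 421.0×10³ MPa × 4.55×10⁻⁶ × 241.7 = 463 MPa (compressive).

463 MPa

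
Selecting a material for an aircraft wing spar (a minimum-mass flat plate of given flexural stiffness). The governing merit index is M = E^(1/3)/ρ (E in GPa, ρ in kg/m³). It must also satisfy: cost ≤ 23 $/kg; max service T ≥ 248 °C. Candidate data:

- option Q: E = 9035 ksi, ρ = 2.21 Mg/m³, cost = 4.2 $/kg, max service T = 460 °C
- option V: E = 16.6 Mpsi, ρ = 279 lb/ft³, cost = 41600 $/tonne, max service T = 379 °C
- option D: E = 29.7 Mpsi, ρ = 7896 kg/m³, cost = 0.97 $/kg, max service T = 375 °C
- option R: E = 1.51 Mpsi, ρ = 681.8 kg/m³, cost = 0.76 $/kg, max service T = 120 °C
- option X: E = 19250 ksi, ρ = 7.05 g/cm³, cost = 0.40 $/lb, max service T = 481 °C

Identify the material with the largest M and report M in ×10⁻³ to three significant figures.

Screen on constraints: cost ≤ 23 $/kg; max service T ≥ 248 °C. Survivors: option Q, option D, option X.
In SI units:
  option Q: E = 62.29 GPa, ρ = 2210 kg/m³
  option D: E = 204.8 GPa, ρ = 7896 kg/m³
  option X: E = 132.7 GPa, ρ = 7050 kg/m³
  option Q: M = 1.79×10⁻³
  option D: M = 0.746×10⁻³
  option X: M = 0.724×10⁻³
Highest index: option Q.

option Q, M = 1.79×10⁻³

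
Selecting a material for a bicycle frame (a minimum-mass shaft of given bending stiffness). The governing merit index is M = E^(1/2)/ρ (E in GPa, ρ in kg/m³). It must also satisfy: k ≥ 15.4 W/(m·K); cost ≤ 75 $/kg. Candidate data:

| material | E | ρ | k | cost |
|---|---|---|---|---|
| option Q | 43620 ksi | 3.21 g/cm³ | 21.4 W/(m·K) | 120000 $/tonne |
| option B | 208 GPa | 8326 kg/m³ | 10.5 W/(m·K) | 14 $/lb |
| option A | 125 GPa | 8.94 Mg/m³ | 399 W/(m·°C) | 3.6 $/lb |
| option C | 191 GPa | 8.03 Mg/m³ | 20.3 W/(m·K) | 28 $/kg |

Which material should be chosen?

Screen on constraints: k ≥ 15.4 W/(m·K); cost ≤ 75 $/kg. Survivors: option A, option C.
In SI units:
  option A: E = 125.0 GPa, ρ = 8940 kg/m³
  option C: E = 191.0 GPa, ρ = 8030 kg/m³
  option C: M = 1.72×10⁻³
  option A: M = 1.25×10⁻³
Option C ranks first.

option C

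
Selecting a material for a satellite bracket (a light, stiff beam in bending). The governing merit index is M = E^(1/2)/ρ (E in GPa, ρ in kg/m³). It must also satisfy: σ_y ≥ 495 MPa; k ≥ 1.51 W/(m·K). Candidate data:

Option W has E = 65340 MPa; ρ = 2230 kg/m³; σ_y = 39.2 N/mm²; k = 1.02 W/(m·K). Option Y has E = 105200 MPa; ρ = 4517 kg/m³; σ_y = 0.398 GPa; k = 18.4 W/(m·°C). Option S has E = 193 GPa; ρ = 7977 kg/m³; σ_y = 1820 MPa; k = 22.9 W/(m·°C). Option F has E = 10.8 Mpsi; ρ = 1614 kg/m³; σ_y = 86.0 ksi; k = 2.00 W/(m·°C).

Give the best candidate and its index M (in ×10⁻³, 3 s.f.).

Screen on constraints: σ_y ≥ 495 MPa; k ≥ 1.51 W/(m·K). Survivors: option S, option F.
Convert each candidate to consistent units, then evaluate M:
  option S: E = 193.0 GPa, ρ = 7977 kg/m³
  option F: E = 74.46 GPa, ρ = 1614 kg/m³
  option F: M = 5.35×10⁻³
  option S: M = 1.74×10⁻³
Option F has the largest M.

option F, M = 5.35×10⁻³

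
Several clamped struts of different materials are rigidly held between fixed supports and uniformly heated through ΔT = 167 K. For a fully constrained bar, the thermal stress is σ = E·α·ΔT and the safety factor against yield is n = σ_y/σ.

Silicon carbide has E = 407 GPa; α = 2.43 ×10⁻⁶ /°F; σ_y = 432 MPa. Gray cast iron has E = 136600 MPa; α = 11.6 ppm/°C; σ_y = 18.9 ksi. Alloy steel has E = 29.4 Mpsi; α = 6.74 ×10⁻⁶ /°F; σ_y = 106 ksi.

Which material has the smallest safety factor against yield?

With everything in SI (GPa, ×10⁻⁶/K, MPa):
  silicon carbide: E = 407.0, α = 4.37, σ_y = 432.0 → σ = 297 MPa, n = 1.45
  gray cast iron: E = 136.6, α = 11.6, σ_y = 130.3 → σ = 265 MPa, n = 0.492
  alloy steel: E = 202.7, α = 12.1, σ_y = 730.8 → σ = 411 MPa, n = 1.78
Gray cast iron has the lowest safety factor, n = 0.492.

gray cast iron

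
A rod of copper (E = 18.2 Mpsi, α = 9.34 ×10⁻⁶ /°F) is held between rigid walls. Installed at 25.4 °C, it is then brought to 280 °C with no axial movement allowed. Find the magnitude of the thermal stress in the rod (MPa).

E = 18.2 Mpsi = 125.5 GPa.
α = 9.34×10⁻⁶/°F × 9/5 = 16.8×10⁻⁶/K.
ΔT = 254.6 K. Constrained thermal stress σ = E·α·ΔT = 125.5×10³ MPa × 16.8×10⁻⁶ × 254.6 = 537 MPa (compressive).

537 MPa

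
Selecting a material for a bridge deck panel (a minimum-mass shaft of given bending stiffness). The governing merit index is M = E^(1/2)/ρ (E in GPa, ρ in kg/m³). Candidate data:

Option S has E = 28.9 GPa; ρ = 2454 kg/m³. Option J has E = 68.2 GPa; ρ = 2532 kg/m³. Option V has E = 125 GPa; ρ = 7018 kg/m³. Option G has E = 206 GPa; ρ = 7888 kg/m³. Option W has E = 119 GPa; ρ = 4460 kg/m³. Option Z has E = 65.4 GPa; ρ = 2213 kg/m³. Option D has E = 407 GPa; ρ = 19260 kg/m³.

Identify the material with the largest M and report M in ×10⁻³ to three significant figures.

Computing M directly (units already consistent):
  option Z: M = 3.65×10⁻³
  option J: M = 3.26×10⁻³
  option W: M = 2.45×10⁻³
  option S: M = 2.19×10⁻³
  option G: M = 1.82×10⁻³
  option V: M = 1.59×10⁻³
  option D: M = 1.05×10⁻³
Option Z ranks first.

option Z, M = 3.65×10⁻³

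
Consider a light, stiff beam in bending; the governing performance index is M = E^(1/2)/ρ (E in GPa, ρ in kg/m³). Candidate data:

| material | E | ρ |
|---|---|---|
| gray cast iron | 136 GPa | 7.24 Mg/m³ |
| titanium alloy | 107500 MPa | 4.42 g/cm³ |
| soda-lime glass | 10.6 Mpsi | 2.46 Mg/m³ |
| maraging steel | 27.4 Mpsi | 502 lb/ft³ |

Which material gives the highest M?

In SI units:
  gray cast iron: E = 136.0 GPa, ρ = 7240 kg/m³
  titanium alloy: E = 107.5 GPa, ρ = 4420 kg/m³
  soda-lime glass: E = 73.08 GPa, ρ = 2460 kg/m³
  maraging steel: E = 188.9 GPa, ρ = 8041 kg/m³
  soda-lime glass: M = 3.48×10⁻³
  titanium alloy: M = 2.35×10⁻³
  maraging steel: M = 1.71×10⁻³
  gray cast iron: M = 1.61×10⁻³
The maximum is for soda-lime glass.

soda-lime glass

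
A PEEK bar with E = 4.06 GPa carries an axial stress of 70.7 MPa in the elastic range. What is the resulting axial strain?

ε = σ/E = 70.7 / 4060 = 0.0174.

0.0174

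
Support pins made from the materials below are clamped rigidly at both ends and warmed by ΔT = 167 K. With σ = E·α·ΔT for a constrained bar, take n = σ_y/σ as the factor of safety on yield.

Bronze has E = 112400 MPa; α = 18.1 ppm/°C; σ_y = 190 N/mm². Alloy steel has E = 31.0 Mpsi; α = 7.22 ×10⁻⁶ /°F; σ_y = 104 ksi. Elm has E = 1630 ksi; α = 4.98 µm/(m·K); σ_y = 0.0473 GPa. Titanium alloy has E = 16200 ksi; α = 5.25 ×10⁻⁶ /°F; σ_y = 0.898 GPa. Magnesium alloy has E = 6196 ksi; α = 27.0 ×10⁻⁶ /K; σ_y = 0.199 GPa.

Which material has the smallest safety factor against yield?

Per material, after unit conversion:
  bronze: E = 112.4, α = 18.1, σ_y = 190.0 → σ = 340 MPa, n = 0.559
  alloy steel: E = 213.7, α = 13.0, σ_y = 717.1 → σ = 464 MPa, n = 1.55
  elm: E = 11.24, α = 4.98, σ_y = 47.30 → σ = 9.35 MPa, n = 5.06
  titanium alloy: E = 111.7, α = 9.45, σ_y = 898.0 → σ = 176 MPa, n = 5.09
  magnesium alloy: E = 42.72, α = 27.0, σ_y = 199.0 → σ = 193 MPa, n = 1.03
Smallest n: bronze with n = 0.559.

bronze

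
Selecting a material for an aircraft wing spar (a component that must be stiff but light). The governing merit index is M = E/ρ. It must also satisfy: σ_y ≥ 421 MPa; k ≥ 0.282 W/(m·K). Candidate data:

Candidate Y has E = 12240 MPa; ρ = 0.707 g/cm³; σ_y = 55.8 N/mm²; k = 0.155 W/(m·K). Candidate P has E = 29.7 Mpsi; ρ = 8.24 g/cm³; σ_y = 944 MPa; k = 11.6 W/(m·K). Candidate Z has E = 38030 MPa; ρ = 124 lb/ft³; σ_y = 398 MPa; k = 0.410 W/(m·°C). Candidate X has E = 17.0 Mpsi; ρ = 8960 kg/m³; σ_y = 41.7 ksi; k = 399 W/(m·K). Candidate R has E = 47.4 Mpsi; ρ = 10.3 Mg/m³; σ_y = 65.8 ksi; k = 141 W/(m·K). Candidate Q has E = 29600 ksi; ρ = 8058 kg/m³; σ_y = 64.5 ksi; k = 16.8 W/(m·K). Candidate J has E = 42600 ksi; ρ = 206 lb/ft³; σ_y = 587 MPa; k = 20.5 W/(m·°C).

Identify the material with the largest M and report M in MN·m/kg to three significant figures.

candidate J, M = 89.0 MN·m/kg

Screen on constraints: σ_y ≥ 421 MPa; k ≥ 0.282 W/(m·K). Survivors: candidate P, candidate R, candidate Q, candidate J.
Putting every candidate on a common basis:
  candidate P: E = 204.8 GPa, ρ = 8240 kg/m³
  candidate R: E = 326.8 GPa, ρ = 10300 kg/m³
  candidate Q: E = 204.1 GPa, ρ = 8058 kg/m³
  candidate J: E = 293.7 GPa, ρ = 3300 kg/m³
  candidate J: M = 89.0 MN·m/kg
  candidate R: M = 31.7 MN·m/kg
  candidate Q: M = 25.3 MN·m/kg
  candidate P: M = 24.9 MN·m/kg
Candidate J ranks first.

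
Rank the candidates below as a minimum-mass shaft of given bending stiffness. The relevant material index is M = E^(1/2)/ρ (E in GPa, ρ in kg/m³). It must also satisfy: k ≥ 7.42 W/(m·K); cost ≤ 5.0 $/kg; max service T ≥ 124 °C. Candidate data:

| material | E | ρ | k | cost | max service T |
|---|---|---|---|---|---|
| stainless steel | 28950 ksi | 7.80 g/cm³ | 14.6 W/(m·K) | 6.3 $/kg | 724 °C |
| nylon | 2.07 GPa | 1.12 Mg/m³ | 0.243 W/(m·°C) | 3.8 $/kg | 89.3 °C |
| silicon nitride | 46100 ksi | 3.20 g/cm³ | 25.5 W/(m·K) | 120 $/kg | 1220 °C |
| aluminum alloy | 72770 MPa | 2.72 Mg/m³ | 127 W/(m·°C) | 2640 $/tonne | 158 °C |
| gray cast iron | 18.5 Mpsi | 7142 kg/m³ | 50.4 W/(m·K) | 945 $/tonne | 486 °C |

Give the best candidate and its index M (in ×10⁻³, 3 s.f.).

Screen on constraints: k ≥ 7.42 W/(m·K); cost ≤ 5.0 $/kg; max service T ≥ 124 °C. Survivors: aluminum alloy, gray cast iron.
Putting every candidate on a common basis:
  aluminum alloy: E = 72.77 GPa, ρ = 2720 kg/m³
  gray cast iron: E = 127.6 GPa, ρ = 7142 kg/m³
  aluminum alloy: M = 3.14×10⁻³
  gray cast iron: M = 1.58×10⁻³
Aluminum alloy has the largest M.

aluminum alloy, M = 3.14×10⁻³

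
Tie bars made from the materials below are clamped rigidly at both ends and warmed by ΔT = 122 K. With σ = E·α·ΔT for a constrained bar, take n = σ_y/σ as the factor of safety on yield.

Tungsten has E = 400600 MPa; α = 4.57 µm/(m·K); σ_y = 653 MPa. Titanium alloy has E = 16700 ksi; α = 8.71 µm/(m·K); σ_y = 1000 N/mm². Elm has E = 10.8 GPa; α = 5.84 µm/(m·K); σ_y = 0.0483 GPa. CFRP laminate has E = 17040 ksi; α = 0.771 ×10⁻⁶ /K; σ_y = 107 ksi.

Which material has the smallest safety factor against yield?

tungsten

Per material, after unit conversion:
  tungsten: E = 400.6, α = 4.57, σ_y = 653.0 → σ = 223 MPa, n = 2.92
  titanium alloy: E = 115.1, α = 8.71, σ_y = 1000 → σ = 122 MPa, n = 8.17
  elm: E = 10.80, α = 5.84, σ_y = 48.30 → σ = 7.69 MPa, n = 6.28
  CFRP laminate: E = 117.5, α = 0.771, σ_y = 737.7 → σ = 11.1 MPa, n = 66.8
The minimum is tungsten at n = 2.92.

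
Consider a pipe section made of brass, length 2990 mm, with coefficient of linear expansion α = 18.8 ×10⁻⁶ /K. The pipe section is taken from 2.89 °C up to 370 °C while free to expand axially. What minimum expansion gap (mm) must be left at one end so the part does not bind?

ΔT = 370 − 2.89 = 367.1 K.
ΔL = α·L₀·ΔT = 18.8×10⁻⁶ × 2990 mm × 367.1 K = 20.6 mm.

20.6 mm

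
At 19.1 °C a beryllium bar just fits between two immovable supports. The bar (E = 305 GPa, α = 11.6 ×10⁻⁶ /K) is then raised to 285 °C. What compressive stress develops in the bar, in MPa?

ΔT = 265.9 K. Constrained thermal stress σ = E·α·ΔT = 305.0×10³ MPa × 11.6×10⁻⁶ × 265.9 = 941 MPa (compressive).

941 MPa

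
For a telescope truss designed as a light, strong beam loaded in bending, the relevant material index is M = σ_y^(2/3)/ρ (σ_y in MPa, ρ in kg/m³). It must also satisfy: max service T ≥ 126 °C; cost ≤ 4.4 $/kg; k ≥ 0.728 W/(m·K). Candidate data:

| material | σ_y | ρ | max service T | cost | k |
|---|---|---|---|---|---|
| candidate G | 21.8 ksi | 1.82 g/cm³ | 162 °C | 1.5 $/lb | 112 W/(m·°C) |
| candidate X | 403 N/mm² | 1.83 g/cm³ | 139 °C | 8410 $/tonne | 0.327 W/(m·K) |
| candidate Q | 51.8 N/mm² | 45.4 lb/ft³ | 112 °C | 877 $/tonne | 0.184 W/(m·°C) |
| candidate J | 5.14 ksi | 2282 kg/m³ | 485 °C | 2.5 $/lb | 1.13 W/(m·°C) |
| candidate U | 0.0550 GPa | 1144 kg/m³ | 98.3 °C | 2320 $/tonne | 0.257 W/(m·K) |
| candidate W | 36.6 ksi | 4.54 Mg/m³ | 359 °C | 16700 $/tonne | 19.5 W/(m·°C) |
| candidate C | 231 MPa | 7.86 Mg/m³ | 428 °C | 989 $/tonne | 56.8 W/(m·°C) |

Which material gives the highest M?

Screen on constraints: max service T ≥ 126 °C; cost ≤ 4.4 $/kg; k ≥ 0.728 W/(m·K). Survivors: candidate G, candidate C.
Putting every candidate on a common basis:
  candidate G: σ_y = 150.3 MPa, ρ = 1820 kg/m³
  candidate C: σ_y = 231.0 MPa, ρ = 7860 kg/m³
  candidate G: M = 15.5×10⁻³
  candidate C: M = 4.79×10⁻³
Candidate G ranks first.

candidate G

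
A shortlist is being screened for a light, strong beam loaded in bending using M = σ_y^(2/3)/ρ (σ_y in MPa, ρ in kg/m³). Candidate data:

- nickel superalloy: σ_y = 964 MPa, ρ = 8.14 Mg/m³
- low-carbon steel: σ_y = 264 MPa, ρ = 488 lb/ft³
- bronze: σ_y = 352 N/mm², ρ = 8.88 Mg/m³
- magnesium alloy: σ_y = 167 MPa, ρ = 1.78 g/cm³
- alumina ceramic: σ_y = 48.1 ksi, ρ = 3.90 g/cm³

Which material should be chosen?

magnesium alloy

In SI units:
  nickel superalloy: σ_y = 964.0 MPa, ρ = 8140 kg/m³
  low-carbon steel: σ_y = 264.0 MPa, ρ = 7817 kg/m³
  bronze: σ_y = 352.0 MPa, ρ = 8880 kg/m³
  magnesium alloy: σ_y = 167.0 MPa, ρ = 1780 kg/m³
  alumina ceramic: σ_y = 331.6 MPa, ρ = 3900 kg/m³
  magnesium alloy: M = 17.0×10⁻³
  alumina ceramic: M = 12.3×10⁻³
  nickel superalloy: M = 12.0×10⁻³
  bronze: M = 5.61×10⁻³
  low-carbon steel: M = 5.26×10⁻³
The maximum is for magnesium alloy.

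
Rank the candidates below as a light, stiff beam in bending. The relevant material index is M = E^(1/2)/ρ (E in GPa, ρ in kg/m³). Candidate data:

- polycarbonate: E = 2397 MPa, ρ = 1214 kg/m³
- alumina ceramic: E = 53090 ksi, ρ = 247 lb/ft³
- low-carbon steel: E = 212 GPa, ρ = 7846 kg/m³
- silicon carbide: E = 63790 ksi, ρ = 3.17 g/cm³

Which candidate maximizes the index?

silicon carbide

Convert each candidate to consistent units, then evaluate M:
  polycarbonate: E = 2.397 GPa, ρ = 1214 kg/m³
  alumina ceramic: E = 366.0 GPa, ρ = 3957 kg/m³
  low-carbon steel: E = 212.0 GPa, ρ = 7846 kg/m³
  silicon carbide: E = 439.8 GPa, ρ = 3170 kg/m³
  silicon carbide: M = 6.62×10⁻³
  alumina ceramic: M = 4.84×10⁻³
  low-carbon steel: M = 1.86×10⁻³
  polycarbonate: M = 1.28×10⁻³
Silicon carbide has the largest M.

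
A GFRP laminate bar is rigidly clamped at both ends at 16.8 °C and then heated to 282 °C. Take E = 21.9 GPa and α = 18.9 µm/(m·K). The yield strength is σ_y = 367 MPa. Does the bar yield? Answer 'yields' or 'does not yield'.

ΔT = 265.2 K. Constrained thermal stress σ = E·α·ΔT = 21.90×10³ MPa × 18.9×10⁻⁶ × 265.2 = 110 MPa (compressive).
Compare to σ_y = 367 MPa: σ < σ_y, so it does not yield.

does not yield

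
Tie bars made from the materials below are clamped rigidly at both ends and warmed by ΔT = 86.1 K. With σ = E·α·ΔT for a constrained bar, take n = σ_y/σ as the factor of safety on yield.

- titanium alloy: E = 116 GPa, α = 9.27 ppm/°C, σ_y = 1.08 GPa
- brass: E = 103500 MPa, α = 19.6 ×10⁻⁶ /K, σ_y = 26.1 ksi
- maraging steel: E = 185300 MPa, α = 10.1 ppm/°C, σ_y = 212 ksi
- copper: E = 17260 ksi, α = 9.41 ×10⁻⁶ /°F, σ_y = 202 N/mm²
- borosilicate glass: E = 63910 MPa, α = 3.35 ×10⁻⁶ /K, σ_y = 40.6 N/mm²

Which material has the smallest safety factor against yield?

With everything in SI (GPa, ×10⁻⁶/K, MPa):
  titanium alloy: E = 116.0, α = 9.27, σ_y = 1080 → σ = 92.6 MPa, n = 11.7
  brass: E = 103.5, α = 19.6, σ_y = 180.0 → σ = 175 MPa, n = 1.03
  maraging steel: E = 185.3, α = 10.1, σ_y = 1462 → σ = 161 MPa, n = 9.07
  copper: E = 119.0, α = 16.9, σ_y = 202.0 → σ = 174 MPa, n = 1.16
  borosilicate glass: E = 63.91, α = 3.35, σ_y = 40.60 → σ = 18.4 MPa, n = 2.20
Smallest n: brass with n = 1.03.

brass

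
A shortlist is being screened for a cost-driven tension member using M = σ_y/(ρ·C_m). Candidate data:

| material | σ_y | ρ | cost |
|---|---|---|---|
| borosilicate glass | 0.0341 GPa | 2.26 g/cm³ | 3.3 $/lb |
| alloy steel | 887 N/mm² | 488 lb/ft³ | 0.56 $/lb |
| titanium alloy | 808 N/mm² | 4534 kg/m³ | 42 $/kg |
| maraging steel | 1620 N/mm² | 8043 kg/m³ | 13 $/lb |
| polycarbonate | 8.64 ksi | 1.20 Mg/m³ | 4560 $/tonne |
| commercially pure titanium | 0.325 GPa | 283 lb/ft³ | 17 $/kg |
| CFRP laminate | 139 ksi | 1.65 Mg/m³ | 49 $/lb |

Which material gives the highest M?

alloy steel

After converting to SI:
  borosilicate glass: σ_y = 34.10 MPa, ρ = 2260 kg/m³, cost = 7.275 $/kg
  alloy steel: σ_y = 887.0 MPa, ρ = 7817 kg/m³, cost = 1.235 $/kg
  titanium alloy: σ_y = 808.0 MPa, ρ = 4534 kg/m³, cost = 42.00 $/kg
  maraging steel: σ_y = 1620 MPa, ρ = 8043 kg/m³, cost = 28.66 $/kg
  polycarbonate: σ_y = 59.57 MPa, ρ = 1200 kg/m³, cost = 4.560 $/kg
  commercially pure titanium: σ_y = 325.0 MPa, ρ = 4533 kg/m³, cost = 17.00 $/kg
  CFRP laminate: σ_y = 958.4 MPa, ρ = 1650 kg/m³, cost = 108.0 $/kg
  alloy steel: M = 91.9 kN·m per $
  polycarbonate: M = 10.9 kN·m per $
  maraging steel: M = 7.03 kN·m per $
  CFRP laminate: M = 5.38 kN·m per $
  titanium alloy: M = 4.24 kN·m per $
  commercially pure titanium: M = 4.22 kN·m per $
  borosilicate glass: M = 2.07 kN·m per $
Highest index: alloy steel.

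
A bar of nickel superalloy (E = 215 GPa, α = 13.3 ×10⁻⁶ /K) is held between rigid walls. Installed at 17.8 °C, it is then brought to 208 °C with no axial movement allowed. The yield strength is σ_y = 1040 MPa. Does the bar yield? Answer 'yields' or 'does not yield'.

ΔT = 190.2 K. Constrained thermal stress σ = E·α·ΔT = 215.0×10³ MPa × 13.3×10⁻⁶ × 190.2 = 544 MPa (compressive).
Compare to σ_y = 1040 MPa: σ < σ_y, so it does not yield.

does not yield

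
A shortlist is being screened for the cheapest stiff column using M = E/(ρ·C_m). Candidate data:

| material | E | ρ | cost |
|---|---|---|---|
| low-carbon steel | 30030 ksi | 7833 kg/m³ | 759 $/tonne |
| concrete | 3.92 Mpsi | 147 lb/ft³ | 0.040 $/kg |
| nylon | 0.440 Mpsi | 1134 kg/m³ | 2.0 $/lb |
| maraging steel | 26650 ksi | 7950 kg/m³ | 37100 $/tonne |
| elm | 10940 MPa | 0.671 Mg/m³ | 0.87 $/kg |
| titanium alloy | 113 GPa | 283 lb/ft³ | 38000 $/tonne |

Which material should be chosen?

Putting every candidate on a common basis:
  low-carbon steel: E = 207.0 GPa, ρ = 7833 kg/m³, cost = 0.7590 $/kg
  concrete: E = 27.03 GPa, ρ = 2355 kg/m³, cost = 0.04000 $/kg
  nylon: E = 3.034 GPa, ρ = 1134 kg/m³, cost = 4.409 $/kg
  maraging steel: E = 183.7 GPa, ρ = 7950 kg/m³, cost = 37.10 $/kg
  elm: E = 10.94 GPa, ρ = 671.0 kg/m³, cost = 0.8700 $/kg
  titanium alloy: E = 113.0 GPa, ρ = 4533 kg/m³, cost = 38.00 $/kg
  concrete: M = 287 MN·m per $
  low-carbon steel: M = 34.8 MN·m per $
  elm: M = 18.7 MN·m per $
  titanium alloy: M = 0.656 MN·m per $
  maraging steel: M = 0.623 MN·m per $
  nylon: M = 0.607 MN·m per $
The maximum is for concrete.

concrete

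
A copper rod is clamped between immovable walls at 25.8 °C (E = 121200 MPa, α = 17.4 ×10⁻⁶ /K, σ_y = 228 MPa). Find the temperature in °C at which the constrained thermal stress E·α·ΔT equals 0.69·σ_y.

100 °C

E = 121200 MPa = 121.2 GPa.
E·α·ΔT = 157.3 MPa ⇒ ΔT = 157.3 / (121.2×10³ × 17.4×10⁻⁶) = 74.60 K.
T = 25.8 + 74.60 = 100.4 °C.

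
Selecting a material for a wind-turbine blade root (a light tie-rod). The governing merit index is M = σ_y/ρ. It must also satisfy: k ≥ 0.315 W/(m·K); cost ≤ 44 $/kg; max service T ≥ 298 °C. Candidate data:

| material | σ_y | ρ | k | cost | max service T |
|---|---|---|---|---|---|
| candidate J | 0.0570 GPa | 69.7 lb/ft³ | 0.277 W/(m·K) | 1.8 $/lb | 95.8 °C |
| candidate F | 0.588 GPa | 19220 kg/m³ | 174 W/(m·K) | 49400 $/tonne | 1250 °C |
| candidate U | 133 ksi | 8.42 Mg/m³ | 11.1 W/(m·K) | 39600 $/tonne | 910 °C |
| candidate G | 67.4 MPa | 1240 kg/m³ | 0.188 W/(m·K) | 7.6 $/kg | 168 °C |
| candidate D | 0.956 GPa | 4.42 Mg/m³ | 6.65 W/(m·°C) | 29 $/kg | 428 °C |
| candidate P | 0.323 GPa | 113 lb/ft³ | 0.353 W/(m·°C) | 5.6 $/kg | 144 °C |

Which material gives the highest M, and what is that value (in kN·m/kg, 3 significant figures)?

Screen on constraints: k ≥ 0.315 W/(m·K); cost ≤ 44 $/kg; max service T ≥ 298 °C. Survivors: candidate U, candidate D.
After converting to SI:
  candidate U: σ_y = 917.0 MPa, ρ = 8420 kg/m³
  candidate D: σ_y = 956.0 MPa, ρ = 4420 kg/m³
  candidate D: M = 216 kN·m/kg
  candidate U: M = 109 kN·m/kg
Candidate D has the largest M.

candidate D, M = 216 kN·m/kg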